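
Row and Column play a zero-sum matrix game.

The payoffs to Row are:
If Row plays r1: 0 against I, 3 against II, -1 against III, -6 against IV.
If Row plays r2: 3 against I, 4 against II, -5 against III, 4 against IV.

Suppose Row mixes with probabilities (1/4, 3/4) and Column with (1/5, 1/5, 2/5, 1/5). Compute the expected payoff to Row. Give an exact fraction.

-1/10

Against (1/5, 1/5, 2/5, 1/5), each row's expected payoff is r1: -1; r2: 1/5.
Taking the (1/4, 3/4)-weighted average: (1/4)·(-1) + (3/4)·(1/5) = -1/10.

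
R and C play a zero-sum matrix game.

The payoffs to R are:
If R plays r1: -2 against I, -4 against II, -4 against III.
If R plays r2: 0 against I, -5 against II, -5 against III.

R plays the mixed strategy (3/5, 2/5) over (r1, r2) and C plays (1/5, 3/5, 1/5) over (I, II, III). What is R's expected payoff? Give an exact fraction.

Against (1/5, 3/5, 1/5), each row's expected payoff is r1: -18/5; r2: -4.
Taking the (3/5, 2/5)-weighted average: (3/5)·(-18/5) + (2/5)·(-4) = -94/25.

-94/25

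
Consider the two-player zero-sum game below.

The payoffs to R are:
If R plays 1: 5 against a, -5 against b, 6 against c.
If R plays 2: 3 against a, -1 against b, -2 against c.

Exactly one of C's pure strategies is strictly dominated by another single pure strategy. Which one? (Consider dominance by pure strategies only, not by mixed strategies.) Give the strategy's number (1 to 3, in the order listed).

1

C prefers columns that give R less. Compare a with b: -5 < 5, -1 < 3.
So b strictly dominates a for C; a is strictly dominated.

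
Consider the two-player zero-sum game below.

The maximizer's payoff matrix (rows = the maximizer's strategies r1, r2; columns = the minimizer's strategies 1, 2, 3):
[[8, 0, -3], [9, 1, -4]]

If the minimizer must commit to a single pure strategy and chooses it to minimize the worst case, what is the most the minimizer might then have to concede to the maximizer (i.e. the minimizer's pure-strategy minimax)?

-3

The worst case (largest entry) in each column is 1: 9, 2: 1, 3: -3.
The best (smallest) of these is -3.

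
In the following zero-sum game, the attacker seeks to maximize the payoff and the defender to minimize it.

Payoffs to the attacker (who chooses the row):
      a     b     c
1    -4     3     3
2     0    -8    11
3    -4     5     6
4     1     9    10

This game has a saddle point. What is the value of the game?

1

Row minima: -4, -8, -4, 1 → the attacker's maximin is 1.
Column maxima: 1, 9, 11 → the defender's minimax is 1.
They coincide at (4, a), so the value is 1.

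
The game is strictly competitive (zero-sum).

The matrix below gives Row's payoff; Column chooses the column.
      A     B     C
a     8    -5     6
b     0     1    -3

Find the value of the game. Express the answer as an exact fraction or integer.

-3/5

Column A is strictly dominated by C for Column (it gives Row more in every row).
The remaining 2×2 game on (a, b) × (B, C) has no saddle point. Let Row play a with probability p; indifference gives −5p + (1−p) = 6p − 3(1−p), so p = 4/15.
Similarly Column's optimal q on B is 3/5, and the value is -5·(3/5) + (6)·(2/5) = -3/5.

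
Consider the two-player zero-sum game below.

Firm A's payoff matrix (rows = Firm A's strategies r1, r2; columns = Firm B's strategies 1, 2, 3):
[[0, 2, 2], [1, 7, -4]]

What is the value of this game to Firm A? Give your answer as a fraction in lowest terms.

Column 2 is strictly dominated by 1 for Firm B (it gives Firm A more in every row).
The remaining 2×2 game on (r1, r2) × (1, 3) has no saddle point. Let Firm A play r1 with probability p; indifference gives (1−p) = 2p − 4(1−p), so p = 5/7.
Similarly Firm B's optimal q on 1 is 6/7, and the value is 0·(6/7) + (2)·(1/7) = 2/7.

2/7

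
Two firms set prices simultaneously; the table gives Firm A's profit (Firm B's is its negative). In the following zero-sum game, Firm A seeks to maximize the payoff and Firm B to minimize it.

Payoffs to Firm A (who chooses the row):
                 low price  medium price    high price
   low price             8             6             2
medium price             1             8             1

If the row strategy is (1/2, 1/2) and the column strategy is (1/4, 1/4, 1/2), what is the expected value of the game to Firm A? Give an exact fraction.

29/8

Against (1/4, 1/4, 1/2), each row's expected payoff is low price: 9/2; medium price: 11/4.
Taking the (1/2, 1/2)-weighted average: (1/2)·(9/2) + (1/2)·(11/4) = 29/8.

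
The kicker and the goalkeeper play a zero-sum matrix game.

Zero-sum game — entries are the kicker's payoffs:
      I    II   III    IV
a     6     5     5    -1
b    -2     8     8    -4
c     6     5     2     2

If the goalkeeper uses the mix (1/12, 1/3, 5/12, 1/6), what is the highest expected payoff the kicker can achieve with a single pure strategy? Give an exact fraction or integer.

31/6

a: (6)·(1/12) + (5)·(1/3) + (5)·(5/12) + (-1)·(1/6) = 49/12.
b: (-2)·(1/12) + (8)·(1/3) + (8)·(5/12) + (-4)·(1/6) = 31/6.
c: (6)·(1/12) + (5)·(1/3) + (2)·(5/12) + (2)·(1/6) = 10/3.
The best pure response is b with expected payoff 31/6.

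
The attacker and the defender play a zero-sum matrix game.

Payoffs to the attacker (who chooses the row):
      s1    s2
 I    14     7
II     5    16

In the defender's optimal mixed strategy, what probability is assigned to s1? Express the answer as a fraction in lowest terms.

Row minima are 7 and 5, so the attacker's maximin is 7; column maxima are 14 and 16, so the defender's minimax is 14. These differ, so the equilibrium is in mixed strategies.
Let the defender play s1 with probability q. The attacker is indifferent when 14q + 7(1−q) = 5q + 16(1−q), giving q = 1/2.

1/2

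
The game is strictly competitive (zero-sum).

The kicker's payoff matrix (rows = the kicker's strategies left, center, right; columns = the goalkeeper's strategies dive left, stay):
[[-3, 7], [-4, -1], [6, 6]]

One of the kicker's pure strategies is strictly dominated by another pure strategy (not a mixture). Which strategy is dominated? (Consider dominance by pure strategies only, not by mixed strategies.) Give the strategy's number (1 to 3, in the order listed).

2

Compare center with left: -3 > -4, 7 > -1.
So left strictly dominates center for the kicker; center is strictly dominated.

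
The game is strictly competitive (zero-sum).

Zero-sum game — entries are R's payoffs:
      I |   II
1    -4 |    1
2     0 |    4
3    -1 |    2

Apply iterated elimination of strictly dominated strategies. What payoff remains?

0

Row 3 is strictly dominated by row 2 (0>-1, 4>2); eliminate 3.
Column II is strictly dominated by I for C (-4<1, 0<4); eliminate II.
Row 1 is strictly dominated by row 2 (0>-4); eliminate 1.
Only (2, I) remains, with payoff 0.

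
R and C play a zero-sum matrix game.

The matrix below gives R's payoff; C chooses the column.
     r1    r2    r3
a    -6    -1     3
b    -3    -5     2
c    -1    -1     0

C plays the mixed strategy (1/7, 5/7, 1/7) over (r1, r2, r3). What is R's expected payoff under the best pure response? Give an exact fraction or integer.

-6/7

a: (-6)·(1/7) + (-1)·(5/7) + (3)·(1/7) = -8/7.
b: (-3)·(1/7) + (-5)·(5/7) + (2)·(1/7) = -26/7.
c: (-1)·(1/7) + (-1)·(5/7) + (0)·(1/7) = -6/7.
The best pure response is c with expected payoff -6/7.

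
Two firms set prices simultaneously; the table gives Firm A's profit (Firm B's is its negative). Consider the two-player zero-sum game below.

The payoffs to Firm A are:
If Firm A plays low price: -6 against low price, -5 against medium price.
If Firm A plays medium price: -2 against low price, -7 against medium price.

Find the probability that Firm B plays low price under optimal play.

Row minima are -6 and -7, so Firm A's maximin is -6; column maxima are -2 and -5, so Firm B's minimax is -5. These differ, so the equilibrium is in mixed strategies.
Let Firm B play low price with probability q. Firm A is indifferent when −6q − 5(1−q) = −2q − 7(1−q), giving q = 1/3.

1/3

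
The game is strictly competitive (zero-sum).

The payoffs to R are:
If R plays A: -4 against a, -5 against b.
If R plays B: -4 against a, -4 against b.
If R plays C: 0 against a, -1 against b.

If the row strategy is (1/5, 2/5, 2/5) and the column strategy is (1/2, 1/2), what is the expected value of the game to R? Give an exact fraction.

-27/10

Against (1/2, 1/2), each row's expected payoff is A: -9/2; B: -4; C: -1/2.
Taking the (1/5, 2/5, 2/5)-weighted average: (1/5)·(-9/2) + (2/5)·(-4) + (2/5)·(-1/2) = -27/10.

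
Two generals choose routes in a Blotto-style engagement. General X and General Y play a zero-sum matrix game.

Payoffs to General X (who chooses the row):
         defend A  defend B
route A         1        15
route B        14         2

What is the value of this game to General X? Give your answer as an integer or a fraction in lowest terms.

Row minima are 1 and 2, so General X's maximin is 2; column maxima are 14 and 15, so General Y's minimax is 14. These differ, so the equilibrium is in mixed strategies.
Let General X play route A with probability p. General Y is indifferent when p + 14(1−p) = 15p + 2(1−p), giving p = 6/13.
Let General Y play defend A with probability q. General X is indifferent when q + 15(1−q) = 14q + 2(1−q), giving q = 1/2.
The value is 1·(1/2) + (15)·(1/2) = 8.

8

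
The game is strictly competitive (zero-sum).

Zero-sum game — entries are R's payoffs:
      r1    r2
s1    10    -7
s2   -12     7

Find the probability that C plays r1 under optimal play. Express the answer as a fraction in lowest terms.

7/18

Row minima are -7 and -12, so R's maximin is -7; column maxima are 10 and 7, so C's minimax is 7. These differ, so the equilibrium is in mixed strategies.
Let C play r1 with probability q. R is indifferent when 10q − 7(1−q) = −12q + 7(1−q), giving q = 7/18.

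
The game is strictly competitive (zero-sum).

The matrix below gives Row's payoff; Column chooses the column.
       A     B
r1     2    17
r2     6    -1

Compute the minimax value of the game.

52/11

Row minima are 2 and -1, so Row's maximin is 2; column maxima are 6 and 17, so Column's minimax is 6. These differ, so the equilibrium is in mixed strategies.
Let Row play r1 with probability p. Column is indifferent when 2p + 6(1−p) = 17p − (1−p), giving p = 7/22.
Let Column play A with probability q. Row is indifferent when 2q + 17(1−q) = 6q − (1−q), giving q = 9/11.
The value is 2·(9/11) + (17)·(2/11) = 52/11.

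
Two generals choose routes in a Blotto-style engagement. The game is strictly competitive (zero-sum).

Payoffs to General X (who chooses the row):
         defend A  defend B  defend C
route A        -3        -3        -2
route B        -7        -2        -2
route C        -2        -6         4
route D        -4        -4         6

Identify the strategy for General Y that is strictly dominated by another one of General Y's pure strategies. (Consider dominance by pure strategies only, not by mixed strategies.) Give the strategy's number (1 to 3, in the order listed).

3

General Y prefers columns that give General X less. Compare defend C with defend A: -3 < -2, -7 < -2, -2 < 4, -4 < 6.
So defend A strictly dominates defend C for General Y; defend C is strictly dominated.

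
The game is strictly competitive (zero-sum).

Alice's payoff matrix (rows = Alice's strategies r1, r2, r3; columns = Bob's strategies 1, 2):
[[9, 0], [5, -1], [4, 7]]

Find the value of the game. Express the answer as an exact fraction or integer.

21/4

Row r2 is strictly dominated by row r1, so Alice never plays it.
The remaining 2×2 game on (r1, r3) × (1, 2) has no saddle point. Let Alice play r1 with probability p; indifference gives 9p + 4(1−p) = 7(1−p), so p = 1/4.
Similarly Bob's optimal q on 1 is 7/12, and the value is 9·(7/12) + (0)·(5/12) = 21/4.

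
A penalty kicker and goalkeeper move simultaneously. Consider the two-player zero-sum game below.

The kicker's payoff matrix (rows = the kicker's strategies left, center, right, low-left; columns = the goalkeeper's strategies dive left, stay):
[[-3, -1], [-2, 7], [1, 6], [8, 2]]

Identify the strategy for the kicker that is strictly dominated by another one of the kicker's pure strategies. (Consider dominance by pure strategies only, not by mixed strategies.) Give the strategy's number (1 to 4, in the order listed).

1

Compare left with center: -2 > -3, 7 > -1.
So center strictly dominates left for the kicker; left is strictly dominated.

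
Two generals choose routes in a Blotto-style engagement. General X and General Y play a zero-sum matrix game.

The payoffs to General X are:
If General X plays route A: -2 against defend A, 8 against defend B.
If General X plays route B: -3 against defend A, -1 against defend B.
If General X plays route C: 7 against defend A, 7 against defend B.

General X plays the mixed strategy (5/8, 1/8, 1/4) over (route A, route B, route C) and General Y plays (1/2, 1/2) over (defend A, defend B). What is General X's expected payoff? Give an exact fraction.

Against (1/2, 1/2), each row's expected payoff is route A: 3; route B: -2; route C: 7.
Taking the (5/8, 1/8, 1/4)-weighted average: (5/8)·(3) + (1/8)·(-2) + (1/4)·(7) = 27/8.

27/8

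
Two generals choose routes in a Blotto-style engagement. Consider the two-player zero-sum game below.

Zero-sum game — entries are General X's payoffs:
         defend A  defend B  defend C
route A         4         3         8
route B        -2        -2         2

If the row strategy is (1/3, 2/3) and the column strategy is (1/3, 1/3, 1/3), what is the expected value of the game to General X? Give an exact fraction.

Against (1/3, 1/3, 1/3), each row's expected payoff is route A: 5; route B: -2/3.
Taking the (1/3, 2/3)-weighted average: (1/3)·(5) + (2/3)·(-2/3) = 11/9.

11/9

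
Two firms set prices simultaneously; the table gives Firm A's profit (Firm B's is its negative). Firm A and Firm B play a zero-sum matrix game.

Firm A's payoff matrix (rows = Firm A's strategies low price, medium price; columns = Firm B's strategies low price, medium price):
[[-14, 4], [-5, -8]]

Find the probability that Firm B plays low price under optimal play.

Row minima are -14 and -8, so Firm A's maximin is -8; column maxima are -5 and 4, so Firm B's minimax is -5. These differ, so the equilibrium is in mixed strategies.
Let Firm B play low price with probability q. Firm A is indifferent when −14q + 4(1−q) = −5q − 8(1−q), giving q = 4/7.

4/7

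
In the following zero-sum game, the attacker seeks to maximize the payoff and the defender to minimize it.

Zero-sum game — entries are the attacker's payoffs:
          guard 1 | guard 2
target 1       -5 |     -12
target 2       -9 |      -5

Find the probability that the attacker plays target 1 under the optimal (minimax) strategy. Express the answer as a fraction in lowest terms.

4/11

Row minima are -12 and -9, so the attacker's maximin is -9; column maxima are -5 and -5, so the defender's minimax is -5. These differ, so the equilibrium is in mixed strategies.
Let the attacker play target 1 with probability p. The defender is indifferent when −5p − 9(1−p) = −12p − 5(1−p), giving p = 4/11.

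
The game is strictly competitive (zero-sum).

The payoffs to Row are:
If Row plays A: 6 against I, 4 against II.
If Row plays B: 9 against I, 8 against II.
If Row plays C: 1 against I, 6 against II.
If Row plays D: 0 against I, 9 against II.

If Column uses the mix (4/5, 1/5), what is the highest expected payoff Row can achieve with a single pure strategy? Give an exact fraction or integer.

A: (6)·(4/5) + (4)·(1/5) = 28/5.
B: (9)·(4/5) + (8)·(1/5) = 44/5.
C: (1)·(4/5) + (6)·(1/5) = 2.
D: (0)·(4/5) + (9)·(1/5) = 9/5.
The best pure response is B with expected payoff 44/5.

44/5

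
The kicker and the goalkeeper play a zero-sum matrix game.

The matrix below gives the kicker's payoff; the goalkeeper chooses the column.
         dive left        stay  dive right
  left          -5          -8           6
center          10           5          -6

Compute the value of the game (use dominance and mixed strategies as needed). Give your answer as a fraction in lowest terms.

-18/25

Column dive left is strictly dominated by stay for the goalkeeper (it gives the kicker more in every row).
The remaining 2×2 game on (left, center) × (stay, dive right) has no saddle point. Let the kicker play left with probability p; indifference gives −8p + 5(1−p) = 6p − 6(1−p), so p = 11/25.
Similarly the goalkeeper's optimal q on stay is 12/25, and the value is -8·(12/25) + (6)·(13/25) = -18/25.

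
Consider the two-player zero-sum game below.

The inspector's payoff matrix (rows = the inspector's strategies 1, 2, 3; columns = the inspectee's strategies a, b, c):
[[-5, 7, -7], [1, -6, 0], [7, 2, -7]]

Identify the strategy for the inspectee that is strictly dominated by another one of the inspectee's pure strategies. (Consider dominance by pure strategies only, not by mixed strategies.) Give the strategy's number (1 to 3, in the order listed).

1

The inspectee prefers columns that give the inspector less. Compare a with c: -7 < -5, 0 < 1, -7 < 7.
So c strictly dominates a for the inspectee; a is strictly dominated.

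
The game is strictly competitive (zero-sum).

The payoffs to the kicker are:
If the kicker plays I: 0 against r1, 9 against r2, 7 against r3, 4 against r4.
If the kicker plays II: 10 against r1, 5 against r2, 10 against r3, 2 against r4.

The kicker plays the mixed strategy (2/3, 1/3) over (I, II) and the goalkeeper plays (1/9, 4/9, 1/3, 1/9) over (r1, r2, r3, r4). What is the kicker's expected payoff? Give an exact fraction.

Against (1/9, 4/9, 1/3, 1/9), each row's expected payoff is I: 61/9; II: 62/9.
Taking the (2/3, 1/3)-weighted average: (2/3)·(61/9) + (1/3)·(62/9) = 184/27.

184/27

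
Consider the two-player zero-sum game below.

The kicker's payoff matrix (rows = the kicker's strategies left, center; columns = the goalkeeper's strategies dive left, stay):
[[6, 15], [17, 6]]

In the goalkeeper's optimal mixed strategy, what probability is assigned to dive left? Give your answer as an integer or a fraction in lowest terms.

9/20

Row minima are 6 and 6, so the kicker's maximin is 6; column maxima are 17 and 15, so the goalkeeper's minimax is 15. These differ, so the equilibrium is in mixed strategies.
Let the goalkeeper play dive left with probability q. The kicker is indifferent when 6q + 15(1−q) = 17q + 6(1−q), giving q = 9/20.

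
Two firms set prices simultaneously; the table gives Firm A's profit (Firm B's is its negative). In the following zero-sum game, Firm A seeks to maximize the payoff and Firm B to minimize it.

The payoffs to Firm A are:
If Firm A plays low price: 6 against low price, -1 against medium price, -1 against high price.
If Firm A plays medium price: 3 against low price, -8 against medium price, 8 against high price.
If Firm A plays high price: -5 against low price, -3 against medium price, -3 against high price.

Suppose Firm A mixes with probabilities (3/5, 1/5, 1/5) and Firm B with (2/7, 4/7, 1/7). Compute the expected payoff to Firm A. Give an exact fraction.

Against (2/7, 4/7, 1/7), each row's expected payoff is low price: 1; medium price: -18/7; high price: -25/7.
Taking the (3/5, 1/5, 1/5)-weighted average: (3/5)·(1) + (1/5)·(-18/7) + (1/5)·(-25/7) = -22/35.

-22/35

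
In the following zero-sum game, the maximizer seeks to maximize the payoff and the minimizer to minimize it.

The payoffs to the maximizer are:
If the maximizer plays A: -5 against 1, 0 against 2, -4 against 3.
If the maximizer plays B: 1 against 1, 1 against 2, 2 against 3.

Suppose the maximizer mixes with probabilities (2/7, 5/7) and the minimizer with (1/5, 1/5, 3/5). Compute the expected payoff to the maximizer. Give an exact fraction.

6/35

Against (1/5, 1/5, 3/5), each row's expected payoff is A: -17/5; B: 8/5.
Taking the (2/7, 5/7)-weighted average: (2/7)·(-17/5) + (5/7)·(8/5) = 6/35.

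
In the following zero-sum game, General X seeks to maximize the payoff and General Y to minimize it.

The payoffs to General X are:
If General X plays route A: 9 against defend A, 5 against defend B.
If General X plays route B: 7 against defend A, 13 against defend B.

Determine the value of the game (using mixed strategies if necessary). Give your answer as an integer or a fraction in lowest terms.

41/5

Row minima are 5 and 7, so General X's maximin is 7; column maxima are 9 and 13, so General Y's minimax is 9. These differ, so the equilibrium is in mixed strategies.
Let General X play route A with probability p. General Y is indifferent when 9p + 7(1−p) = 5p + 13(1−p), giving p = 3/5.
Let General Y play defend A with probability q. General X is indifferent when 9q + 5(1−q) = 7q + 13(1−q), giving q = 4/5.
The value is 9·(4/5) + (5)·(1/5) = 41/5.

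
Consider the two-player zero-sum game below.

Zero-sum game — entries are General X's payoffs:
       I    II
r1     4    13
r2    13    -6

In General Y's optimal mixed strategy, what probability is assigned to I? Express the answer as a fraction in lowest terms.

Row minima are 4 and -6, so General X's maximin is 4; column maxima are 13 and 13, so General Y's minimax is 13. These differ, so the equilibrium is in mixed strategies.
Let General Y play I with probability q. General X is indifferent when 4q + 13(1−q) = 13q − 6(1−q), giving q = 19/28.

19/28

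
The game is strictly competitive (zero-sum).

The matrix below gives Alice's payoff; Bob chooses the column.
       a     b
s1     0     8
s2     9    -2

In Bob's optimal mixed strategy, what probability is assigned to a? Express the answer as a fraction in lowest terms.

Row minima are 0 and -2, so Alice's maximin is 0; column maxima are 9 and 8, so Bob's minimax is 8. These differ, so the equilibrium is in mixed strategies.
Let Bob play a with probability q. Alice is indifferent when 8(1−q) = 9q − 2(1−q), giving q = 10/19.

10/19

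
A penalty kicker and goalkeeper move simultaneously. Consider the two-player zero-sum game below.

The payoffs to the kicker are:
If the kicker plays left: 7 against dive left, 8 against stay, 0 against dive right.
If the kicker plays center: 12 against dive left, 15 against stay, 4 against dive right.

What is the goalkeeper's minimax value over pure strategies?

The worst case (largest entry) in each column is dive left: 12, stay: 15, dive right: 4.
The best (smallest) of these is 4.

4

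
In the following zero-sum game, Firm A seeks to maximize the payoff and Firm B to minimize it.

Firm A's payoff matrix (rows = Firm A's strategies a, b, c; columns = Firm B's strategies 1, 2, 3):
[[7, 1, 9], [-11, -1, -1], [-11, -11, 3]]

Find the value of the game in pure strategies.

Row minima: 1, -11, -11 → Firm A's maximin is 1.
Column maxima: 7, 1, 9 → Firm B's minimax is 1.
They coincide at (a, 2), so the value is 1.

1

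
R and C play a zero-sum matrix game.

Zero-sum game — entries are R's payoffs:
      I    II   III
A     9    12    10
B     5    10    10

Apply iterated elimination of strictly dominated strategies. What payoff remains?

9

Column III is strictly dominated by I for C (9<10, 5<10); eliminate III.
Column II is strictly dominated by I for C (9<12, 5<10); eliminate II.
Row B is strictly dominated by row A (9>5); eliminate B.
Only (A, I) remains, with payoff 9.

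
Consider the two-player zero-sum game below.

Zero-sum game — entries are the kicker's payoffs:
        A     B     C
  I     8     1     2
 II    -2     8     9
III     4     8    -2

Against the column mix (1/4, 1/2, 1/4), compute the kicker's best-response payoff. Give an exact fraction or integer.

23/4

I: (8)·(1/4) + (1)·(1/2) + (2)·(1/4) = 3.
II: (-2)·(1/4) + (8)·(1/2) + (9)·(1/4) = 23/4.
III: (4)·(1/4) + (8)·(1/2) + (-2)·(1/4) = 9/2.
The best pure response is II with expected payoff 23/4.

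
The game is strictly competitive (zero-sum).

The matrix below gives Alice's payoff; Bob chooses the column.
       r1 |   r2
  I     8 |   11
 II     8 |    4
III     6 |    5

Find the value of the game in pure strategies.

Row minima: 8, 4, 5 → Alice's maximin is 8.
Column maxima: 8, 11 → Bob's minimax is 8.
They coincide at (I, r1), so the value is 8.

8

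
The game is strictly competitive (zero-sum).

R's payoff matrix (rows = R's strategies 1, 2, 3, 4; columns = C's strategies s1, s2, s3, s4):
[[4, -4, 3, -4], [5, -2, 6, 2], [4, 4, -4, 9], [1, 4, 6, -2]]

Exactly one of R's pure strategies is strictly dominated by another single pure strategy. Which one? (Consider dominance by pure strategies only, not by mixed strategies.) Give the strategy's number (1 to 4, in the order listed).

1

Compare 1 with 2: 5 > 4, -2 > -4, 6 > 3, 2 > -4.
So 2 strictly dominates 1 for R; 1 is strictly dominated.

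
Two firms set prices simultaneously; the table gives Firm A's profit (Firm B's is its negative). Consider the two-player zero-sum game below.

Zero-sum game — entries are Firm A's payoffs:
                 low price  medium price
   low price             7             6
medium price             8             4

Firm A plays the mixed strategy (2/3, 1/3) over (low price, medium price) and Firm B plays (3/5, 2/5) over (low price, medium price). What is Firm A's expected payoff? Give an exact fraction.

Against (3/5, 2/5), each row's expected payoff is low price: 33/5; medium price: 32/5.
Taking the (2/3, 1/3)-weighted average: (2/3)·(33/5) + (1/3)·(32/5) = 98/15.

98/15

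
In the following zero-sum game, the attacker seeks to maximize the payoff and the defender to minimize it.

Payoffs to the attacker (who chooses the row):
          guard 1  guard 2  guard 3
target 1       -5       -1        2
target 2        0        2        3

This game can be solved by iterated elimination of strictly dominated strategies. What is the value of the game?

Column guard 2 is strictly dominated by guard 1 for the defender (-5<-1, 0<2); eliminate guard 2.
Column guard 3 is strictly dominated by guard 1 for the defender (-5<2, 0<3); eliminate guard 3.
Row target 1 is strictly dominated by row target 2 (0>-5); eliminate target 1.
Only (target 2, guard 1) remains, with payoff 0.

0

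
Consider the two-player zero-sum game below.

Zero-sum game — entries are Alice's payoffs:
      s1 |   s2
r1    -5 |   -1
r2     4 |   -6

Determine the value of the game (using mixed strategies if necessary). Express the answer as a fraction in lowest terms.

Row minima are -5 and -6, so Alice's maximin is -5; column maxima are 4 and -1, so Bob's minimax is -1. These differ, so the equilibrium is in mixed strategies.
Let Alice play r1 with probability p. Bob is indifferent when −5p + 4(1−p) = −p − 6(1−p), giving p = 5/7.
Let Bob play s1 with probability q. Alice is indifferent when −5q − (1−q) = 4q − 6(1−q), giving q = 5/14.
The value is -5·(5/14) + (-1)·(9/14) = -17/7.

-17/7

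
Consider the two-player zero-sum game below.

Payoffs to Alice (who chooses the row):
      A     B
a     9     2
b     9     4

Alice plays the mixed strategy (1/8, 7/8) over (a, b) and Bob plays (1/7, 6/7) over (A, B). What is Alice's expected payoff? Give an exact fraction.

9/2

Against (1/7, 6/7), each row's expected payoff is a: 3; b: 33/7.
Taking the (1/8, 7/8)-weighted average: (1/8)·(3) + (7/8)·(33/7) = 9/2.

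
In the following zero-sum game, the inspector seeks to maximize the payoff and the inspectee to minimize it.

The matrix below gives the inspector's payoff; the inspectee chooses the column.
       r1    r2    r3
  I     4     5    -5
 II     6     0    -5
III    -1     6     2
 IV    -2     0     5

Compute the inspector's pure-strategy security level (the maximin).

The worst-case payoff for each row is I: -5, II: -5, III: -1, IV: -2.
The best of these is -1.

-1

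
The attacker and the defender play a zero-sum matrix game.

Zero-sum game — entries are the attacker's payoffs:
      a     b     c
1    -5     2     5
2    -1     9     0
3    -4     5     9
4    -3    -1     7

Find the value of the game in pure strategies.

Row minima: -5, -1, -4, -3 → the attacker's maximin is -1.
Column maxima: -1, 9, 9 → the defender's minimax is -1.
They coincide at (2, a), so the value is -1.

-1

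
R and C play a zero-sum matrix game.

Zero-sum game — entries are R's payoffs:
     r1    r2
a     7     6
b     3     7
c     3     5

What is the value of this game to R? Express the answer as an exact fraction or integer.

Row c is strictly dominated by row a, so R never plays it.
The remaining 2×2 game on (a, b) × (r1, r2) has no saddle point. Let R play a with probability p; indifference gives 7p + 3(1−p) = 6p + 7(1−p), so p = 4/5.
Similarly C's optimal q on r1 is 1/5, and the value is 7·(1/5) + (6)·(4/5) = 31/5.

31/5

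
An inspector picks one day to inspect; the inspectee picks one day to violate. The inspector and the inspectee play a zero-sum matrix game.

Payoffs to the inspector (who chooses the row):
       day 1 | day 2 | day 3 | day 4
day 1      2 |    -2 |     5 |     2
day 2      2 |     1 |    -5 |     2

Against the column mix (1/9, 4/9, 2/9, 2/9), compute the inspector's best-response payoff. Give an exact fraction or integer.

8/9

day 1: (2)·(1/9) + (-2)·(4/9) + (5)·(2/9) + (2)·(2/9) = 8/9.
day 2: (2)·(1/9) + (1)·(4/9) + (-5)·(2/9) + (2)·(2/9) = 0.
The best pure response is day 1 with expected payoff 8/9.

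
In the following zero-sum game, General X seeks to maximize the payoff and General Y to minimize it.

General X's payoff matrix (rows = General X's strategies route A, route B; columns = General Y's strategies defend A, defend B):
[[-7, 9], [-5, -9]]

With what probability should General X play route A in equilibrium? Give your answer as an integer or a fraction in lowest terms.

1/5

Row minima are -7 and -9, so General X's maximin is -7; column maxima are -5 and 9, so General Y's minimax is -5. These differ, so the equilibrium is in mixed strategies.
Let General X play route A with probability p. General Y is indifferent when −7p − 5(1−p) = 9p − 9(1−p), giving p = 1/5.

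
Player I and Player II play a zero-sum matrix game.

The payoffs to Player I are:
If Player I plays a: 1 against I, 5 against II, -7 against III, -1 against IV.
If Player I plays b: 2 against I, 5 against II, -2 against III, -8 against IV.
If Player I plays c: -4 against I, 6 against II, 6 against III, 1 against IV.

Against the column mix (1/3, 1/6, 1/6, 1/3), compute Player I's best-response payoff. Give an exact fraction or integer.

1

a: (1)·(1/3) + (5)·(1/6) + (-7)·(1/6) + (-1)·(1/3) = -1/3.
b: (2)·(1/3) + (5)·(1/6) + (-2)·(1/6) + (-8)·(1/3) = -3/2.
c: (-4)·(1/3) + (6)·(1/6) + (6)·(1/6) + (1)·(1/3) = 1.
The best pure response is c with expected payoff 1.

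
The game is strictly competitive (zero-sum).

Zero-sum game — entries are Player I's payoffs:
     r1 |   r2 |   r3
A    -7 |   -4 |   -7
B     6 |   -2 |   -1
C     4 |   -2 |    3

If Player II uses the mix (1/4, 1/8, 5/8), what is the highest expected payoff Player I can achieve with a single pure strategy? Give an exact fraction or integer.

A: (-7)·(1/4) + (-4)·(1/8) + (-7)·(5/8) = -53/8.
B: (6)·(1/4) + (-2)·(1/8) + (-1)·(5/8) = 5/8.
C: (4)·(1/4) + (-2)·(1/8) + (3)·(5/8) = 21/8.
The best pure response is C with expected payoff 21/8.

21/8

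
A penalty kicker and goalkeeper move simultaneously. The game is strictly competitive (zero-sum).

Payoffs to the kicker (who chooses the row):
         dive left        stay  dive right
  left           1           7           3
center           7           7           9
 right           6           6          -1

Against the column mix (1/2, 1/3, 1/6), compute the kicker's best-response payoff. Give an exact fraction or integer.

22/3

left: (1)·(1/2) + (7)·(1/3) + (3)·(1/6) = 10/3.
center: (7)·(1/2) + (7)·(1/3) + (9)·(1/6) = 22/3.
right: (6)·(1/2) + (6)·(1/3) + (-1)·(1/6) = 29/6.
The best pure response is center with expected payoff 22/3.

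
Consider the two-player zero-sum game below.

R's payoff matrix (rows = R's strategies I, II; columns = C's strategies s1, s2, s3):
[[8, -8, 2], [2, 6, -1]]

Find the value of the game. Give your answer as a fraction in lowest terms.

4/17

Column s1 is strictly dominated by s3 for C (it gives R more in every row).
The remaining 2×2 game on (I, II) × (s2, s3) has no saddle point. Let R play I with probability p; indifference gives −8p + 6(1−p) = 2p − (1−p), so p = 7/17.
Similarly C's optimal q on s2 is 3/17, and the value is -8·(3/17) + (2)·(14/17) = 4/17.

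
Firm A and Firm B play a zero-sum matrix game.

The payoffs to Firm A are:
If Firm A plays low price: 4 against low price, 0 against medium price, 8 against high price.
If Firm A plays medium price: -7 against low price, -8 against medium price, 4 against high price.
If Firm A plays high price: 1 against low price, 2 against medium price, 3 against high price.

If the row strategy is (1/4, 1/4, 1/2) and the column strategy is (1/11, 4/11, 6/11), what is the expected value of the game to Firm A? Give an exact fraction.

Against (1/11, 4/11, 6/11), each row's expected payoff is low price: 52/11; medium price: -15/11; high price: 27/11.
Taking the (1/4, 1/4, 1/2)-weighted average: (1/4)·(52/11) + (1/4)·(-15/11) + (1/2)·(27/11) = 91/44.

91/44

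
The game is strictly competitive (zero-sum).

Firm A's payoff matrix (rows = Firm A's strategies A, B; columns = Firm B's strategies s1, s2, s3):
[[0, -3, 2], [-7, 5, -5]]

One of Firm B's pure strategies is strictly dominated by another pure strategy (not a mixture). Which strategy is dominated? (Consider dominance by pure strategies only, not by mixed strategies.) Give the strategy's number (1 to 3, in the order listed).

3

Firm B prefers columns that give Firm A less. Compare s3 with s1: 0 < 2, -7 < -5.
So s1 strictly dominates s3 for Firm B; s3 is strictly dominated.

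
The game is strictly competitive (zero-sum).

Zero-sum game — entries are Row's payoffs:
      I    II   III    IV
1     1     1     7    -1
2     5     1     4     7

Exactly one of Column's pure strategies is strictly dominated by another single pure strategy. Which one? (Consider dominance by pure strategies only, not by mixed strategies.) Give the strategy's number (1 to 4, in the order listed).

3

Column prefers columns that give Row less. Compare III with II: 1 < 7, 1 < 4.
So II strictly dominates III for Column; III is strictly dominated.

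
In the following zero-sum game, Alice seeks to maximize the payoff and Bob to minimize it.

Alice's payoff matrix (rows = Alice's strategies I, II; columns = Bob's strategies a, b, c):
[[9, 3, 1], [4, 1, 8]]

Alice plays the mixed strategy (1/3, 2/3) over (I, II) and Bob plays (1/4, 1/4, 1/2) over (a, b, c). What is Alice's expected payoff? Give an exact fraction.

14/3

Against (1/4, 1/4, 1/2), each row's expected payoff is I: 7/2; II: 21/4.
Taking the (1/3, 2/3)-weighted average: (1/3)·(7/2) + (2/3)·(21/4) = 14/3.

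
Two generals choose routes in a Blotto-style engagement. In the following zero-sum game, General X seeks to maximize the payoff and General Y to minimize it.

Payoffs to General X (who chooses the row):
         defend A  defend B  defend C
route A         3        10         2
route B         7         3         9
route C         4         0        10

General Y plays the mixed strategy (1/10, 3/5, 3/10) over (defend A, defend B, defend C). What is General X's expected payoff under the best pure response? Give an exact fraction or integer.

route A: (3)·(1/10) + (10)·(3/5) + (2)·(3/10) = 69/10.
route B: (7)·(1/10) + (3)·(3/5) + (9)·(3/10) = 26/5.
route C: (4)·(1/10) + (0)·(3/5) + (10)·(3/10) = 17/5.
The best pure response is route A with expected payoff 69/10.

69/10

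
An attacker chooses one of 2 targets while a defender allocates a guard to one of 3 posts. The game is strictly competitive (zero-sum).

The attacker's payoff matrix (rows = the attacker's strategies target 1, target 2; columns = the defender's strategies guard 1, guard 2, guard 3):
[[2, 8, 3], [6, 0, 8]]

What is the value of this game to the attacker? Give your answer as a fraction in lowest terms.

4

Column guard 3 is strictly dominated by guard 1 for the defender (it gives the attacker more in every row).
The remaining 2×2 game on (target 1, target 2) × (guard 1, guard 2) has no saddle point. Let the attacker play target 1 with probability p; indifference gives 2p + 6(1−p) = 8p, so p = 1/2.
Similarly the defender's optimal q on guard 1 is 2/3, and the value is 2·(2/3) + (8)·(1/3) = 4.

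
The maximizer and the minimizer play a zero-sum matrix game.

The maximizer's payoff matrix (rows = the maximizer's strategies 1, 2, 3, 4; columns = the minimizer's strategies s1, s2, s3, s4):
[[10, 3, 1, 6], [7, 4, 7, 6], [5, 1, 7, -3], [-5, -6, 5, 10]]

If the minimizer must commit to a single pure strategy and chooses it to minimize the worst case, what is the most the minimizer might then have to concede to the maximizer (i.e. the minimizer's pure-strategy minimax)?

The worst case (largest entry) in each column is s1: 10, s2: 4, s3: 7, s4: 10.
The best (smallest) of these is 4.

4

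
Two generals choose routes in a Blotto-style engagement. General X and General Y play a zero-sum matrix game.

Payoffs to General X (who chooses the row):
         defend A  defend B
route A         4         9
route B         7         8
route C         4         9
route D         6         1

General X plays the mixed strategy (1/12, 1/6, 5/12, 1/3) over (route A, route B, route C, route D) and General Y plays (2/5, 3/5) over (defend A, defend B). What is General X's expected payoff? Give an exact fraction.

Against (2/5, 3/5), each row's expected payoff is route A: 7; route B: 38/5; route C: 7; route D: 3.
Taking the (1/12, 1/6, 5/12, 1/3)-weighted average: (1/12)·(7) + (1/6)·(38/5) + (5/12)·(7) + (1/3)·(3) = 173/30.

173/30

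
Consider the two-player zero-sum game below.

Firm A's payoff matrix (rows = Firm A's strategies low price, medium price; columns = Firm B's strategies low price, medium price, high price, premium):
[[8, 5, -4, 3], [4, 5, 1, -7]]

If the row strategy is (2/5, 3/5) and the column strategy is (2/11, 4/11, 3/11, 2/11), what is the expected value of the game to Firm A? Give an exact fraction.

111/55

Against (2/11, 4/11, 3/11, 2/11), each row's expected payoff is low price: 30/11; medium price: 17/11.
Taking the (2/5, 3/5)-weighted average: (2/5)·(30/11) + (3/5)·(17/11) = 111/55.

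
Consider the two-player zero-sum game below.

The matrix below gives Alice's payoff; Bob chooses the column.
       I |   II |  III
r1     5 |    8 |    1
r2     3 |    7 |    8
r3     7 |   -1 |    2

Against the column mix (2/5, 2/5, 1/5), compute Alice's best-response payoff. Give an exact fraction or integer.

r1: (5)·(2/5) + (8)·(2/5) + (1)·(1/5) = 27/5.
r2: (3)·(2/5) + (7)·(2/5) + (8)·(1/5) = 28/5.
r3: (7)·(2/5) + (-1)·(2/5) + (2)·(1/5) = 14/5.
The best pure response is r2 with expected payoff 28/5.

28/5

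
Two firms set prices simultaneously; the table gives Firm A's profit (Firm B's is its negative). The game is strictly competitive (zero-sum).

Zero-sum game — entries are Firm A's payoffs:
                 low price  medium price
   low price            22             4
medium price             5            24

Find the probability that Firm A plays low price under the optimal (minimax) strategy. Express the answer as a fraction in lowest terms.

Row minima are 4 and 5, so Firm A's maximin is 5; column maxima are 22 and 24, so Firm B's minimax is 22. These differ, so the equilibrium is in mixed strategies.
Let Firm A play low price with probability p. Firm B is indifferent when 22p + 5(1−p) = 4p + 24(1−p), giving p = 19/37.

19/37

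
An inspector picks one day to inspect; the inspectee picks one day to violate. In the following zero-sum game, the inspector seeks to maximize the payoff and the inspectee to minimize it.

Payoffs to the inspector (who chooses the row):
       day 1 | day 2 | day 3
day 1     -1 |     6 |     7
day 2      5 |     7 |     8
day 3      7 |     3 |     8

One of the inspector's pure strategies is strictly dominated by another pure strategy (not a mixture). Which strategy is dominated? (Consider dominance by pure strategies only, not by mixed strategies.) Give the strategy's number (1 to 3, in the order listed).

1

Compare day 1 with day 2: 5 > -1, 7 > 6, 8 > 7.
So day 2 strictly dominates day 1 for the inspector; day 1 is strictly dominated.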